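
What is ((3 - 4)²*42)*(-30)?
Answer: -1260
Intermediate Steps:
((3 - 4)²*42)*(-30) = ((-1)²*42)*(-30) = (1*42)*(-30) = 42*(-30) = -1260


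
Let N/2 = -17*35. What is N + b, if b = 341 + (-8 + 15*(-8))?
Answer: -977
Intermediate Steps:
N = -1190 (N = 2*(-17*35) = 2*(-595) = -1190)
b = 213 (b = 341 + (-8 - 120) = 341 - 128 = 213)
N + b = -1190 + 213 = -977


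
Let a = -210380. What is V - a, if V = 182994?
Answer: 393374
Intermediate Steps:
V - a = 182994 - 1*(-210380) = 182994 + 210380 = 393374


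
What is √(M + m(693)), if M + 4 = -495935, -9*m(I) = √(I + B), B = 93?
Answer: √(-4463451 - √786)/3 ≈ 704.23*I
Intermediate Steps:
m(I) = -√(93 + I)/9 (m(I) = -√(I + 93)/9 = -√(93 + I)/9)
M = -495939 (M = -4 - 495935 = -495939)
√(M + m(693)) = √(-495939 - √(93 + 693)/9) = √(-495939 - √786/9)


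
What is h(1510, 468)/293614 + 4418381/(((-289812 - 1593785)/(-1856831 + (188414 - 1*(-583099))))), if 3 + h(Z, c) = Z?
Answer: 1407981436810991691/553050449558 ≈ 2.5458e+6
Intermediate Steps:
h(Z, c) = -3 + Z
h(1510, 468)/293614 + 4418381/(((-289812 - 1593785)/(-1856831 + (188414 - 1*(-583099))))) = (-3 + 1510)/293614 + 4418381/(((-289812 - 1593785)/(-1856831 + (188414 - 1*(-583099))))) = 1507*(1/293614) + 4418381/((-1883597/(-1856831 + (188414 + 583099)))) = 1507/293614 + 4418381/((-1883597/(-1856831 + 771513))) = 1507/293614 + 4418381/((-1883597/(-1085318))) = 1507/293614 + 4418381/((-1883597*(-1/1085318))) = 1507/293614 + 4418381/(1883597/1085318) = 1507/293614 + 4418381*(1085318/1883597) = 1507/293614 + 4795348430158/1883597 = 1407981436810991691/553050449558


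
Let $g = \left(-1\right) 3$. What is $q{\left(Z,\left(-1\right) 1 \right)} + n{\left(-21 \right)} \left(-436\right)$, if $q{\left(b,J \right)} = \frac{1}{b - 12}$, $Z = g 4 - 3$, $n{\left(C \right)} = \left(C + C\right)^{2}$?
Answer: $- \frac{20765809}{27} \approx -7.691 \cdot 10^{5}$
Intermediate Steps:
$g = -3$
$n{\left(C \right)} = 4 C^{2}$ ($n{\left(C \right)} = \left(2 C\right)^{2} = 4 C^{2}$)
$Z = -15$ ($Z = \left(-3\right) 4 - 3 = -12 - 3 = -15$)
$q{\left(b,J \right)} = \frac{1}{-12 + b}$
$q{\left(Z,\left(-1\right) 1 \right)} + n{\left(-21 \right)} \left(-436\right) = \frac{1}{-12 - 15} + 4 \left(-21\right)^{2} \left(-436\right) = \frac{1}{-27} + 4 \cdot 441 \left(-436\right) = - \frac{1}{27} + 1764 \left(-436\right) = - \frac{1}{27} - 769104 = - \frac{20765809}{27}$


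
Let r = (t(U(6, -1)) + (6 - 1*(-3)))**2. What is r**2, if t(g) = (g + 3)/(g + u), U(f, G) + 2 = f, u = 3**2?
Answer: 236421376/28561 ≈ 8277.8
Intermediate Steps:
u = 9
U(f, G) = -2 + f
t(g) = (3 + g)/(9 + g) (t(g) = (g + 3)/(g + 9) = (3 + g)/(9 + g))
r = 15376/169 (r = ((3 + (-2 + 6))/(9 + (-2 + 6)) + (6 - 1*(-3)))**2 = ((3 + 4)/(9 + 4) + (6 + 3))**2 = (7/13 + 9)**2 = (124/13)**2 = 15376/169 ≈ 90.982)
r**2 = (15376/169)**2 = 236421376/28561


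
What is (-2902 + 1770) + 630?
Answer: -502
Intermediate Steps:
(-2902 + 1770) + 630 = -1132 + 630 = -502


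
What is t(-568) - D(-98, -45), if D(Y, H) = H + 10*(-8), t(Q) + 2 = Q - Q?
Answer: 123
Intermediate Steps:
t(Q) = -2 (t(Q) = -2 + (Q - Q) = -2 + 0 = -2)
D(Y, H) = -80 + H (D(Y, H) = H - 80 = -80 + H)
t(-568) - D(-98, -45) = -2 - (-80 - 45) = -2 - 1*(-125) = -2 + 125 = 123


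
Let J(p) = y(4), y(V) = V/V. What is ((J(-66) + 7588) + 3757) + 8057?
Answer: 19403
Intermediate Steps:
y(V) = 1
J(p) = 1
((J(-66) + 7588) + 3757) + 8057 = ((1 + 7588) + 3757) + 8057 = (7589 + 3757) + 8057 = 11346 + 8057 = 19403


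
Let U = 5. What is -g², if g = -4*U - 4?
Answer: -576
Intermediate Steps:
g = -24 (g = -4*5 - 4 = -20 - 4 = -24)
-g² = -1*(-24)² = -1*576 = -576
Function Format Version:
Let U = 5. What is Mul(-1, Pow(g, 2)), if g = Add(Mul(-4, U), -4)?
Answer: -576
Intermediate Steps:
g = -24 (g = Add(Mul(-4, 5), -4) = Add(-20, -4) = -24)
Mul(-1, Pow(g, 2)) = Mul(-1, Pow(-24, 2)) = Mul(-1, 576) = -576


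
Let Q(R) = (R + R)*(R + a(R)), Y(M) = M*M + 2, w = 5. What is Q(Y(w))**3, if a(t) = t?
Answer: 24794911296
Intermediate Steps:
Y(M) = 2 + M**2 (Y(M) = M**2 + 2 = 2 + M**2)
Q(R) = 4*R**2 (Q(R) = (R + R)*(R + R) = (2*R)*(2*R) = 4*R**2)
Q(Y(w))**3 = (4*(2 + 5**2)**2)**3 = (4*(2 + 25)**2)**3 = (4*27**2)**3 = (4*729)**3 = 2916**3 = 24794911296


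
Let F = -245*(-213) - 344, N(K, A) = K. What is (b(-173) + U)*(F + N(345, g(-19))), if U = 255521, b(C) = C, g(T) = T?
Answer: 13325590728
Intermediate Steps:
F = 51841 (F = 52185 - 344 = 51841)
(b(-173) + U)*(F + N(345, g(-19))) = (-173 + 255521)*(51841 + 345) = 255348*52186 = 13325590728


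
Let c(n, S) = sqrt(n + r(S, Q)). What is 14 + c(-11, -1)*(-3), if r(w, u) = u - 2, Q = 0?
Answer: 14 - 3*I*sqrt(13) ≈ 14.0 - 10.817*I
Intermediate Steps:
r(w, u) = -2 + u
c(n, S) = sqrt(-2 + n) (c(n, S) = sqrt(n + (-2 + 0)) = sqrt(n - 2) = sqrt(-2 + n))
14 + c(-11, -1)*(-3) = 14 + sqrt(-2 - 11)*(-3) = 14 + sqrt(-13)*(-3) = 14 + (I*sqrt(13))*(-3) = 14 - 3*I*sqrt(13)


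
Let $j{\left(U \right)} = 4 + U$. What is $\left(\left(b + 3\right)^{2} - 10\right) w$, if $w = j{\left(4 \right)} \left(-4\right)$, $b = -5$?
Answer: $192$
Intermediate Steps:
$w = -32$ ($w = \left(4 + 4\right) \left(-4\right) = 8 \left(-4\right) = -32$)
$\left(\left(b + 3\right)^{2} - 10\right) w = \left(\left(-5 + 3\right)^{2} - 10\right) \left(-32\right) = \left(\left(-2\right)^{2} - 10\right) \left(-32\right) = \left(4 - 10\right) \left(-32\right) = \left(-6\right) \left(-32\right) = 192$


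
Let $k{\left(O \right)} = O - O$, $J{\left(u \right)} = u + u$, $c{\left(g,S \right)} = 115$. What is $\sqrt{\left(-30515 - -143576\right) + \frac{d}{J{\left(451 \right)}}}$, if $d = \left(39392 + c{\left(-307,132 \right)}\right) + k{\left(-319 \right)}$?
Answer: $\frac{\sqrt{92022517158}}{902} \approx 336.31$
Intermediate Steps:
$J{\left(u \right)} = 2 u$
$k{\left(O \right)} = 0$
$d = 39507$ ($d = \left(39392 + 115\right) + 0 = 39507 + 0 = 39507$)
$\sqrt{\left(-30515 - -143576\right) + \frac{d}{J{\left(451 \right)}}} = \sqrt{\left(-30515 - -143576\right) + \frac{39507}{2 \cdot 451}} = \sqrt{\left(-30515 + 143576\right) + \frac{39507}{902}} = \sqrt{113061 + 39507 \cdot \frac{1}{902}} = \sqrt{113061 + \frac{39507}{902}} = \sqrt{\frac{102020529}{902}} = \frac{\sqrt{92022517158}}{902}$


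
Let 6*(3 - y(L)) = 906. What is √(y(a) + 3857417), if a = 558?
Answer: √3857269 ≈ 1964.0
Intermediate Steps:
y(L) = -148 (y(L) = 3 - ⅙*906 = 3 - 151 = -148)
√(y(a) + 3857417) = √(-148 + 3857417) = √3857269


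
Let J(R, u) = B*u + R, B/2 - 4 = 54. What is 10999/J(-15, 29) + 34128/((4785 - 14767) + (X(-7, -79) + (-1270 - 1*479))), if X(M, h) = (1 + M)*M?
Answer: 839567/2302733 ≈ 0.36460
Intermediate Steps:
B = 116 (B = 8 + 2*54 = 8 + 108 = 116)
X(M, h) = M*(1 + M)
J(R, u) = R + 116*u (J(R, u) = 116*u + R = R + 116*u)
10999/J(-15, 29) + 34128/((4785 - 14767) + (X(-7, -79) + (-1270 - 1*479))) = 10999/(-15 + 116*29) + 34128/((4785 - 14767) + (-7*(1 - 7) + (-1270 - 1*479))) = 10999/(-15 + 3364) + 34128/(-9982 + (-7*(-6) + (-1270 - 479))) = 10999/3349 + 34128/(-9982 + (42 - 1749)) = 10999*(1/3349) + 34128/(-9982 - 1707) = 647/197 + 34128/(-11689) = 647/197 + 34128*(-1/11689) = 647/197 - 34128/11689 = 839567/2302733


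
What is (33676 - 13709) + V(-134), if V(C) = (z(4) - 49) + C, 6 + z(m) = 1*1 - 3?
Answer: 19776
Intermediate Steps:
z(m) = -8 (z(m) = -6 + (1*1 - 3) = -6 + (1 - 3) = -6 - 2 = -8)
V(C) = -57 + C (V(C) = (-8 - 49) + C = -57 + C)
(33676 - 13709) + V(-134) = (33676 - 13709) + (-57 - 134) = 19967 - 191 = 19776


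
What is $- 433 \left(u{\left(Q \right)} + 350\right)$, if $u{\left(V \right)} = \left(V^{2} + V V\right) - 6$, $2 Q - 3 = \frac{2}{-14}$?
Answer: $- \frac{7385248}{49} \approx -1.5072 \cdot 10^{5}$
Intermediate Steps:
$Q = \frac{10}{7}$ ($Q = \frac{3}{2} + \frac{2 \frac{1}{-14}}{2} = \frac{3}{2} + \frac{2 \left(- \frac{1}{14}\right)}{2} = \frac{3}{2} + \frac{1}{2} \left(- \frac{1}{7}\right) = \frac{3}{2} - \frac{1}{14} = \frac{10}{7} \approx 1.4286$)
$u{\left(V \right)} = -6 + 2 V^{2}$ ($u{\left(V \right)} = \left(V^{2} + V^{2}\right) - 6 = 2 V^{2} - 6 = -6 + 2 V^{2}$)
$- 433 \left(u{\left(Q \right)} + 350\right) = - 433 \left(\left(-6 + 2 \left(\frac{10}{7}\right)^{2}\right) + 350\right) = - 433 \left(\left(-6 + 2 \cdot \frac{100}{49}\right) + 350\right) = - 433 \left(\left(-6 + \frac{200}{49}\right) + 350\right) = - 433 \left(- \frac{94}{49} + 350\right) = \left(-433\right) \frac{17056}{49} = - \frac{7385248}{49}$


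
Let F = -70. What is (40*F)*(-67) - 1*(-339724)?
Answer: 527324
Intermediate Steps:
(40*F)*(-67) - 1*(-339724) = (40*(-70))*(-67) - 1*(-339724) = -2800*(-67) + 339724 = 187600 + 339724 = 527324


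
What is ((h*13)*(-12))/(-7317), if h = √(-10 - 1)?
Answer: 52*I*√11/2439 ≈ 0.070711*I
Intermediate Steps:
h = I*√11 (h = √(-11) = I*√11 ≈ 3.3166*I)
((h*13)*(-12))/(-7317) = (((I*√11)*13)*(-12))/(-7317) = ((13*I*√11)*(-12))*(-1/7317) = -156*I*√11*(-1/7317) = 52*I*√11/2439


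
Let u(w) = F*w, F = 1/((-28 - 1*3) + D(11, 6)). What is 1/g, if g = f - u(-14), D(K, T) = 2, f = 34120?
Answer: 29/989466 ≈ 2.9309e-5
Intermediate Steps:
F = -1/29 (F = 1/((-28 - 1*3) + 2) = 1/((-28 - 3) + 2) = 1/(-31 + 2) = 1/(-29) = -1/29 ≈ -0.034483)
u(w) = -w/29
g = 989466/29 (g = 34120 - (-1)*(-14)/29 = 34120 - 1*14/29 = 34120 - 14/29 = 989466/29 ≈ 34120.)
1/g = 1/(989466/29) = 29/989466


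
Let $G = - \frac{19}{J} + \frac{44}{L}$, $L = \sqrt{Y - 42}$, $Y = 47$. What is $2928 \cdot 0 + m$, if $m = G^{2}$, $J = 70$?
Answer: $\frac{1897641}{4900} - \frac{836 \sqrt{5}}{175} \approx 376.59$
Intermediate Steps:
$L = \sqrt{5}$ ($L = \sqrt{47 - 42} = \sqrt{5} \approx 2.2361$)
$G = - \frac{19}{70} + \frac{44 \sqrt{5}}{5}$ ($G = - \frac{19}{70} + \frac{44}{\sqrt{5}} = \left(-19\right) \frac{1}{70} + 44 \frac{\sqrt{5}}{5} = - \frac{19}{70} + \frac{44 \sqrt{5}}{5} \approx 19.406$)
$m = \left(- \frac{19}{70} + \frac{44 \sqrt{5}}{5}\right)^{2} \approx 376.59$
$2928 \cdot 0 + m = 2928 \cdot 0 + \left(\frac{1897641}{4900} - \frac{836 \sqrt{5}}{175}\right) = 0 + \left(\frac{1897641}{4900} - \frac{836 \sqrt{5}}{175}\right) = \frac{1897641}{4900} - \frac{836 \sqrt{5}}{175}$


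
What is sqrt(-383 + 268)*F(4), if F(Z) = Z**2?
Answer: 16*I*sqrt(115) ≈ 171.58*I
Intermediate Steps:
sqrt(-383 + 268)*F(4) = sqrt(-383 + 268)*4**2 = sqrt(-115)*16 = (I*sqrt(115))*16 = 16*I*sqrt(115)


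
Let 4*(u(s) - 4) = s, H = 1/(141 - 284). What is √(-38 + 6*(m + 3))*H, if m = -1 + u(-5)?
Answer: -I*√38/286 ≈ -0.021554*I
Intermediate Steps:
H = -1/143 (H = 1/(-143) = -1/143 ≈ -0.0069930)
u(s) = 4 + s/4
m = 7/4 (m = -1 + (4 + (¼)*(-5)) = -1 + (4 - 5/4) = -1 + 11/4 = 7/4 ≈ 1.7500)
√(-38 + 6*(m + 3))*H = √(-38 + 6*(7/4 + 3))*(-1/143) = √(-38 + 6*(19/4))*(-1/143) = √(-38 + 57/2)*(-1/143) = √(-19/2)*(-1/143) = (I*√38/2)*(-1/143) = -I*√38/286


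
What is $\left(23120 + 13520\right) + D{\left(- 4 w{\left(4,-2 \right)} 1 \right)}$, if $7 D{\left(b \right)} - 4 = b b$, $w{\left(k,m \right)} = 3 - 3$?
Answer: $\frac{256484}{7} \approx 36641.0$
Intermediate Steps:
$w{\left(k,m \right)} = 0$
$D{\left(b \right)} = \frac{4}{7} + \frac{b^{2}}{7}$ ($D{\left(b \right)} = \frac{4}{7} + \frac{b b}{7} = \frac{4}{7} + \frac{b^{2}}{7}$)
$\left(23120 + 13520\right) + D{\left(- 4 w{\left(4,-2 \right)} 1 \right)} = \left(23120 + 13520\right) + \left(\frac{4}{7} + \frac{\left(\left(-4\right) 0 \cdot 1\right)^{2}}{7}\right) = 36640 + \left(\frac{4}{7} + \frac{\left(0 \cdot 1\right)^{2}}{7}\right) = 36640 + \left(\frac{4}{7} + \frac{0^{2}}{7}\right) = 36640 + \left(\frac{4}{7} + \frac{1}{7} \cdot 0\right) = 36640 + \left(\frac{4}{7} + 0\right) = 36640 + \frac{4}{7} = \frac{256484}{7}$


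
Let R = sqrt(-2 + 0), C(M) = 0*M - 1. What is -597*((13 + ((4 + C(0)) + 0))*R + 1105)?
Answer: -659685 - 9552*I*sqrt(2) ≈ -6.5969e+5 - 13509.0*I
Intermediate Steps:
C(M) = -1 (C(M) = 0 - 1 = -1)
R = I*sqrt(2) (R = sqrt(-2) = I*sqrt(2) ≈ 1.4142*I)
-597*((13 + ((4 + C(0)) + 0))*R + 1105) = -597*((13 + ((4 - 1) + 0))*(I*sqrt(2)) + 1105) = -597*((13 + (3 + 0))*(I*sqrt(2)) + 1105) = -597*((13 + 3)*(I*sqrt(2)) + 1105) = -597*(16*(I*sqrt(2)) + 1105) = -597*(16*I*sqrt(2) + 1105) = -597*(1105 + 16*I*sqrt(2)) = -659685 - 9552*I*sqrt(2)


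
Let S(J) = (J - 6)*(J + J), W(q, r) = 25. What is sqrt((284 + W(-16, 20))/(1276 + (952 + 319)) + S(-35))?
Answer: sqrt(2068786317)/849 ≈ 53.573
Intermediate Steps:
S(J) = 2*J*(-6 + J) (S(J) = (-6 + J)*(2*J) = 2*J*(-6 + J))
sqrt((284 + W(-16, 20))/(1276 + (952 + 319)) + S(-35)) = sqrt((284 + 25)/(1276 + (952 + 319)) + 2*(-35)*(-6 - 35)) = sqrt(309/(1276 + 1271) + 2*(-35)*(-41)) = sqrt(309/2547 + 2870) = sqrt(309*(1/2547) + 2870) = sqrt(103/849 + 2870) = sqrt(2436733/849) = sqrt(2068786317)/849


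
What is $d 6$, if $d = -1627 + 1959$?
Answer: $1992$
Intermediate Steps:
$d = 332$
$d 6 = 332 \cdot 6 = 1992$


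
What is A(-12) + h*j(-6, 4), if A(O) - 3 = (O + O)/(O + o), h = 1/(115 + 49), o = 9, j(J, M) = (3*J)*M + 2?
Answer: 867/82 ≈ 10.573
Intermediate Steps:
j(J, M) = 2 + 3*J*M (j(J, M) = 3*J*M + 2 = 2 + 3*J*M)
h = 1/164 ≈ 0.0060976
A(O) = 3 + 2*O/(9 + O) (A(O) = 3 + (O + O)/(O + 9) = 3 + (2*O)/(9 + O) = 3 + 2*O/(9 + O))
A(-12) + h*j(-6, 4) = (27 + 5*(-12))/(9 - 12) + (2 + 3*(-6)*4)/164 = (27 - 60)/(-3) + (2 - 72)/164 = -⅓*(-33) + (1/164)*(-70) = 11 - 35/82 = 867/82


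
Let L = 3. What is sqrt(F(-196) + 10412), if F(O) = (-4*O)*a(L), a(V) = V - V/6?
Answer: 2*sqrt(3093) ≈ 111.23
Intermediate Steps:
a(V) = 5*V/6 (a(V) = V - V/6 = 5*V/6)
F(O) = -10*O (F(O) = (-4*O)*((5/6)*3) = -4*O*(5/2) = -10*O)
sqrt(F(-196) + 10412) = sqrt(-10*(-196) + 10412) = sqrt(1960 + 10412) = sqrt(12372) = 2*sqrt(3093)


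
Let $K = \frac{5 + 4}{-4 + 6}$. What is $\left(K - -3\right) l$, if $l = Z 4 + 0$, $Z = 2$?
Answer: $60$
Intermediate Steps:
$l = 8$ ($l = 2 \cdot 4 + 0 = 8 + 0 = 8$)
$K = \frac{9}{2} \approx 4.5$
$\left(K - -3\right) l = \left(\frac{9}{2} - -3\right) 8 = \left(\frac{9}{2} + 3\right) 8 = \frac{15}{2} \cdot 8 = 60$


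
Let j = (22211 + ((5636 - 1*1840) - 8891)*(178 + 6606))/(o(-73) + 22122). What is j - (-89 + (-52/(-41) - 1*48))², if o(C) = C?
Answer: -740905996214/37064369 ≈ -19990.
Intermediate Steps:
j = -34542269/22049 (j = (22211 + ((5636 - 1*1840) - 8891)*(178 + 6606))/(-73 + 22122) = (22211 + ((5636 - 1840) - 8891)*6784)/22049 = (22211 + (3796 - 8891)*6784)*(1/22049) = (22211 - 5095*6784)*(1/22049) = (22211 - 34564480)*(1/22049) = -34542269*1/22049 = -34542269/22049 ≈ -1566.6)
j - (-89 + (-52/(-41) - 1*48))² = -34542269/22049 - (-89 + (-52/(-41) - 1*48))² = -34542269/22049 - (-89 + (-52*(-1/41) - 48))² = -34542269/22049 - (-89 + (52/41 - 48))² = -34542269/22049 - (-89 - 1916/41)² = -34542269/22049 - (-5565/41)² = -34542269/22049 - 1*30969225/1681 = -34542269/22049 - 30969225/1681 = -740905996214/37064369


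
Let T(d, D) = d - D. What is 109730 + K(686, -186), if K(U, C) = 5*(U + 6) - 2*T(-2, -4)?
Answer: 113186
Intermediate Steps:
K(U, C) = 26 + 5*U (K(U, C) = 5*(U + 6) - 2*(-2 - 1*(-4)) = 5*(6 + U) - 2*(-2 + 4) = (30 + 5*U) - 2*2 = (30 + 5*U) - 4 = 26 + 5*U)
109730 + K(686, -186) = 109730 + (26 + 5*686) = 109730 + (26 + 3430) = 109730 + 3456 = 113186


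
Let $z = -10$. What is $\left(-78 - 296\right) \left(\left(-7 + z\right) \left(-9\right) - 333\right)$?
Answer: $67320$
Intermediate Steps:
$\left(-78 - 296\right) \left(\left(-7 + z\right) \left(-9\right) - 333\right) = \left(-78 - 296\right) \left(\left(-7 - 10\right) \left(-9\right) - 333\right) = - 374 \left(\left(-17\right) \left(-9\right) - 333\right) = - 374 \left(153 - 333\right) = \left(-374\right) \left(-180\right) = 67320$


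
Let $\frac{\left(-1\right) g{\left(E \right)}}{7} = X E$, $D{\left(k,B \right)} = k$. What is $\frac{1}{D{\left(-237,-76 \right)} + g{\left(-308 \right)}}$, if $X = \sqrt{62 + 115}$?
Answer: $\frac{79}{274233101} + \frac{2156 \sqrt{177}}{822699303} \approx 3.5153 \cdot 10^{-5}$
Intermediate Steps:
$X = \sqrt{177} \approx 13.304$
$g{\left(E \right)} = - 7 E \sqrt{177}$ ($g{\left(E \right)} = - 7 \sqrt{177} E = - 7 E \sqrt{177}$)
$\frac{1}{D{\left(-237,-76 \right)} + g{\left(-308 \right)}} = \frac{1}{-237 - - 2156 \sqrt{177}} = \frac{1}{-237 + 2156 \sqrt{177}}$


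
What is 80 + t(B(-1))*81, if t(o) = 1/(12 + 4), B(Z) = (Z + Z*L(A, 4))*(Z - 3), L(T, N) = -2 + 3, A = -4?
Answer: 1361/16 ≈ 85.063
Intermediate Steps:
L(T, N) = 1
B(Z) = 2*Z*(-3 + Z) (B(Z) = (Z + Z*1)*(Z - 3) = (Z + Z)*(-3 + Z) = (2*Z)*(-3 + Z) = 2*Z*(-3 + Z))
t(o) = 1/16
80 + t(B(-1))*81 = 80 + (1/16)*81 = 80 + 81/16 = 1361/16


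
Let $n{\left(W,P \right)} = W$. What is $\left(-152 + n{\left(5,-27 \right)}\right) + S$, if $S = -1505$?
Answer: $-1652$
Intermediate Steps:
$\left(-152 + n{\left(5,-27 \right)}\right) + S = \left(-152 + 5\right) - 1505 = -147 - 1505 = -1652$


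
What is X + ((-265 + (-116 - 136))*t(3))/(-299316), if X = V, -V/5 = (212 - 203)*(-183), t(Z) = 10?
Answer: 1232436215/149658 ≈ 8235.0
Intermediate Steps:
V = 8235 (V = -5*(212 - 203)*(-183) = -45*(-183) = -5*(-1647) = 8235)
X = 8235
X + ((-265 + (-116 - 136))*t(3))/(-299316) = 8235 + ((-265 + (-116 - 136))*10)/(-299316) = 8235 + ((-265 - 252)*10)*(-1/299316) = 8235 - 517*10*(-1/299316) = 8235 - 5170*(-1/299316) = 8235 + 2585/149658 = 1232436215/149658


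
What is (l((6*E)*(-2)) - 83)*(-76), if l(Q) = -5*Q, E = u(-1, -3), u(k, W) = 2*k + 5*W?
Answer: 83828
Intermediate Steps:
E = -17 (E = 2*(-1) + 5*(-3) = -2 - 15 = -17)
(l((6*E)*(-2)) - 83)*(-76) = (-5*6*(-17)*(-2) - 83)*(-76) = (-(-510)*(-2) - 83)*(-76) = (-5*204 - 83)*(-76) = (-1020 - 83)*(-76) = -1103*(-76) = 83828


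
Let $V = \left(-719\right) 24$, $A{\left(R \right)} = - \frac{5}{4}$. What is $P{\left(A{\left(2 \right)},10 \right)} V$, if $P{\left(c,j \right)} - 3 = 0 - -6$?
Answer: $-155304$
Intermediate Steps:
$A{\left(R \right)} = - \frac{5}{4}$ ($A{\left(R \right)} = \left(-5\right) \frac{1}{4} = - \frac{5}{4}$)
$P{\left(c,j \right)} = 9$ ($P{\left(c,j \right)} = 3 + \left(0 - -6\right) = 3 + \left(0 + 6\right) = 3 + 6 = 9$)
$V = -17256$
$P{\left(A{\left(2 \right)},10 \right)} V = 9 \left(-17256\right) = -155304$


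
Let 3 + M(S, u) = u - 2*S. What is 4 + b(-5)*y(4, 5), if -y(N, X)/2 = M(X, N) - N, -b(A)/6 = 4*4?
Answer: -2492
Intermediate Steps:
M(S, u) = -3 + u - 2*S (M(S, u) = -3 + (u - 2*S) = -3 + u - 2*S)
b(A) = -96 (b(A) = -24*4 = -6*16 = -96)
y(N, X) = 6 + 4*X (y(N, X) = -2*((-3 + N - 2*X) - N) = -2*(-3 - 2*X) = 6 + 4*X)
4 + b(-5)*y(4, 5) = 4 - 96*(6 + 4*5) = 4 - 96*(6 + 20) = 4 - 96*26 = 4 - 2496 = -2492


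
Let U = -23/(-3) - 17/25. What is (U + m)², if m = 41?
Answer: 12952801/5625 ≈ 2302.7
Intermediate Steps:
U = 524/75 (U = -23*(-⅓) - 17*1/25 = 23/3 - 17/25 = 524/75 ≈ 6.9867)
(U + m)² = (524/75 + 41)² = (3599/75)² = 12952801/5625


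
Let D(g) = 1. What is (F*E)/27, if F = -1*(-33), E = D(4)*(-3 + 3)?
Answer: 0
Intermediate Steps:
E = 0 (E = 1*(-3 + 3) = 1*0 = 0)
F = 33
(F*E)/27 = (33*0)/27 = 0*(1/27) = 0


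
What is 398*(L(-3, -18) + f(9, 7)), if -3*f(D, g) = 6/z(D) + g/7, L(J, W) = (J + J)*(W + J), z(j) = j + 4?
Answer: 1948210/39 ≈ 49954.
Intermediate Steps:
z(j) = 4 + j
L(J, W) = 2*J*(J + W) (L(J, W) = (2*J)*(J + W) = 2*J*(J + W))
f(D, g) = -2/(4 + D) - g/21 (f(D, g) = -(6/(4 + D) + g/7)/3 = -2/(4 + D) - g/21)
398*(L(-3, -18) + f(9, 7)) = 398*(2*(-3)*(-3 - 18) + (-42 - 1*7*(4 + 9))/(21*(4 + 9))) = 398*(2*(-3)*(-21) + (1/21)*(-42 - 1*7*13)/13) = 398*(126 + (1/21)*(1/13)*(-42 - 91)) = 398*(126 + (1/21)*(1/13)*(-133)) = 398*(126 - 19/39) = 398*(4895/39) = 1948210/39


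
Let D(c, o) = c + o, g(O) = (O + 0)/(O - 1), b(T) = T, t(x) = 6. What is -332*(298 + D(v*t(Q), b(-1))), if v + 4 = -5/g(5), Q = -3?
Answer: -82668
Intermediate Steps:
g(O) = O/(-1 + O)
v = -8 (v = -4 - 5/(5/(-1 + 5)) = -4 - 5/(5/4) = -4 - 5/(5*(¼)) = -4 - 5/5/4 = -4 - 5*⅘ = -4 - 4 = -8)
-332*(298 + D(v*t(Q), b(-1))) = -332*(298 + (-8*6 - 1)) = -332*(298 + (-48 - 1)) = -332*(298 - 49) = -332*249 = -82668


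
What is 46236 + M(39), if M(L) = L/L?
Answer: 46237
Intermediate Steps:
M(L) = 1
46236 + M(39) = 46236 + 1 = 46237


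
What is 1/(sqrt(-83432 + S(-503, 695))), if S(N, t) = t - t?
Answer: -I*sqrt(20858)/41716 ≈ -0.0034621*I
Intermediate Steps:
S(N, t) = 0
1/(sqrt(-83432 + S(-503, 695))) = 1/(sqrt(-83432 + 0)) = 1/(sqrt(-83432)) = 1/(2*I*sqrt(20858)) = -I*sqrt(20858)/41716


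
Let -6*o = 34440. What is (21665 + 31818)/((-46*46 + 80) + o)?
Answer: -53483/7776 ≈ -6.8780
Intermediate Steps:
o = -5740 (o = -1/6*34440 = -5740)
(21665 + 31818)/((-46*46 + 80) + o) = (21665 + 31818)/((-46*46 + 80) - 5740) = 53483/((-2116 + 80) - 5740) = 53483/(-2036 - 5740) = 53483/(-7776) = 53483*(-1/7776) = -53483/7776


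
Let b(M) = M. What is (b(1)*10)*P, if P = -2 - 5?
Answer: -70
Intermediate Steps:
P = -7
(b(1)*10)*P = (1*10)*(-7) = 10*(-7) = -70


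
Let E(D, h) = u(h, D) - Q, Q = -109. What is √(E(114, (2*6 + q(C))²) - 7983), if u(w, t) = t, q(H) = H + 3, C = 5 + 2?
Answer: 4*I*√485 ≈ 88.091*I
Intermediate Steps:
C = 7
q(H) = 3 + H
E(D, h) = 109 + D (E(D, h) = D - 1*(-109) = D + 109 = 109 + D)
√(E(114, (2*6 + q(C))²) - 7983) = √((109 + 114) - 7983) = √(223 - 7983) = √(-7760) = 4*I*√485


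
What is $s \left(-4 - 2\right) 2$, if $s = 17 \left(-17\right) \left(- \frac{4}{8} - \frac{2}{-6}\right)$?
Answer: $-578$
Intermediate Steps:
$s = \frac{289}{6}$ ($s = - 289 \left(\left(-4\right) \frac{1}{8} - - \frac{1}{3}\right) = - 289 \left(- \frac{1}{2} + \frac{1}{3}\right) = \left(-289\right) \left(- \frac{1}{6}\right) = \frac{289}{6} \approx 48.167$)
$s \left(-4 - 2\right) 2 = \frac{289 \left(-4 - 2\right) 2}{6} = \frac{289 \left(\left(-6\right) 2\right)}{6} = \frac{289}{6} \left(-12\right) = -578$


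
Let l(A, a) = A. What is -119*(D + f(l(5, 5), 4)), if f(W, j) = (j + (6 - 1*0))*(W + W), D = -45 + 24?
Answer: -9401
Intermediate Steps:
D = -21
f(W, j) = 2*W*(6 + j) (f(W, j) = (j + (6 + 0))*(2*W) = (j + 6)*(2*W) = (6 + j)*(2*W) = 2*W*(6 + j))
-119*(D + f(l(5, 5), 4)) = -119*(-21 + 2*5*(6 + 4)) = -119*(-21 + 2*5*10) = -119*(-21 + 100) = -119*79 = -9401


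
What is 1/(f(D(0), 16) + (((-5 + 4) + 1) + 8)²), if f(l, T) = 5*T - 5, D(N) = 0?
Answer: 1/139 ≈ 0.0071942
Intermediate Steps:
f(l, T) = -5 + 5*T
1/(f(D(0), 16) + (((-5 + 4) + 1) + 8)²) = 1/((-5 + 5*16) + (((-5 + 4) + 1) + 8)²) = 1/((-5 + 80) + ((-1 + 1) + 8)²) = 1/(75 + (0 + 8)²) = 1/(75 + 8²) = 1/(75 + 64) = 1/139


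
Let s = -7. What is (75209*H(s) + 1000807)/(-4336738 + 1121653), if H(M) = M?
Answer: -474344/3215085 ≈ -0.14754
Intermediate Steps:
(75209*H(s) + 1000807)/(-4336738 + 1121653) = (75209*(-7) + 1000807)/(-4336738 + 1121653) = (-526463 + 1000807)/(-3215085) = 474344*(-1/3215085) = -474344/3215085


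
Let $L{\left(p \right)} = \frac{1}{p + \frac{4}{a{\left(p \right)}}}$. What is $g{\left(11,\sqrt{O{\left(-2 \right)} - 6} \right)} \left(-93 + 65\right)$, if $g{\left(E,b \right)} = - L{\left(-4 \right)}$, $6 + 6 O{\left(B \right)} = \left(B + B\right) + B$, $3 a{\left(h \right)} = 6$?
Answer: $-14$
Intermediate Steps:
$a{\left(h \right)} = 2$ ($a{\left(h \right)} = \frac{1}{3} \cdot 6 = 2$)
$O{\left(B \right)} = -1 + \frac{B}{2}$ ($O{\left(B \right)} = -1 + \frac{\left(B + B\right) + B}{6} = -1 + \frac{2 B + B}{6} = -1 + \frac{3 B}{6} = -1 + \frac{B}{2}$)
$L{\left(p \right)} = \frac{1}{2 + p}$ ($L{\left(p \right)} = \frac{1}{p + \frac{4}{2}} = \frac{1}{p + 4 \cdot \frac{1}{2}} = \frac{1}{p + 2} = \frac{1}{2 + p}$)
$g{\left(E,b \right)} = \frac{1}{2}$ ($g{\left(E,b \right)} = - \frac{1}{2 - 4} = - \frac{1}{-2} = \left(-1\right) \left(- \frac{1}{2}\right) = \frac{1}{2}$)
$g{\left(11,\sqrt{O{\left(-2 \right)} - 6} \right)} \left(-93 + 65\right) = \frac{-93 + 65}{2} = \frac{1}{2} \left(-28\right) = -14$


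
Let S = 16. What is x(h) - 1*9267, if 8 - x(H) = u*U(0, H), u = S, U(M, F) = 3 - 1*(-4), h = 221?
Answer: -9371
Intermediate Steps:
U(M, F) = 7 (U(M, F) = 3 + 4 = 7)
u = 16
x(H) = -104 (x(H) = 8 - 16*7 = 8 - 1*112 = 8 - 112 = -104)
x(h) - 1*9267 = -104 - 1*9267 = -104 - 9267 = -9371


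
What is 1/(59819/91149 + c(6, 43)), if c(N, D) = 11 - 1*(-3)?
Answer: 91149/1335905 ≈ 0.068230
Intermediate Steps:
c(N, D) = 14 (c(N, D) = 11 + 3 = 14)
1/(59819/91149 + c(6, 43)) = 1/(59819/91149 + 14) = 1/(1335905/91149) = 91149/1335905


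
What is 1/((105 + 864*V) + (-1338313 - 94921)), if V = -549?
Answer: -1/1907465 ≈ -5.2426e-7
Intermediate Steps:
1/((105 + 864*V) + (-1338313 - 94921)) = 1/((105 + 864*(-549)) + (-1338313 - 94921)) = 1/((105 - 474336) - 1433234) = 1/(-474231 - 1433234) = 1/(-1907465) = -1/1907465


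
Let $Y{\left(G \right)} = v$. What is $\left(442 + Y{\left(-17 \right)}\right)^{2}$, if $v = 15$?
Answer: $208849$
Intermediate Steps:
$Y{\left(G \right)} = 15$
$\left(442 + Y{\left(-17 \right)}\right)^{2} = \left(442 + 15\right)^{2} = 457^{2} = 208849$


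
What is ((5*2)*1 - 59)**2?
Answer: 2401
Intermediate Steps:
((5*2)*1 - 59)**2 = (10*1 - 59)**2 = (10 - 59)**2 = (-49)**2 = 2401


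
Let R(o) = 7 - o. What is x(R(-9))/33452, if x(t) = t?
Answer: 4/8363 ≈ 0.00047830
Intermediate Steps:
x(R(-9))/33452 = (7 - 1*(-9))/33452 = (7 + 9)*(1/33452) = 16*(1/33452) = 4/8363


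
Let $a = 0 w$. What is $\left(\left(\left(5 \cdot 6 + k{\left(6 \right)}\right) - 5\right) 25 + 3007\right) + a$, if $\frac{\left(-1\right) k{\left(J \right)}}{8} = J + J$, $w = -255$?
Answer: $1232$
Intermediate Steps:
$k{\left(J \right)} = - 16 J$ ($k{\left(J \right)} = - 8 \left(J + J\right) = - 8 \cdot 2 J = - 16 J$)
$a = 0$ ($a = 0 \left(-255\right) = 0$)
$\left(\left(\left(5 \cdot 6 + k{\left(6 \right)}\right) - 5\right) 25 + 3007\right) + a = \left(\left(\left(5 \cdot 6 - 96\right) - 5\right) 25 + 3007\right) + 0 = \left(\left(\left(30 - 96\right) - 5\right) 25 + 3007\right) + 0 = \left(\left(-66 - 5\right) 25 + 3007\right) + 0 = \left(\left(-71\right) 25 + 3007\right) + 0 = \left(-1775 + 3007\right) + 0 = 1232 + 0 = 1232$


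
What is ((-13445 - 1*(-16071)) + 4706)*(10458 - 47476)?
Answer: -271415976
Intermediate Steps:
((-13445 - 1*(-16071)) + 4706)*(10458 - 47476) = ((-13445 + 16071) + 4706)*(-37018) = (2626 + 4706)*(-37018) = 7332*(-37018) = -271415976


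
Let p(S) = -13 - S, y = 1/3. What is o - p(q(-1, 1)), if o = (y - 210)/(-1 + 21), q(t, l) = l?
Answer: 211/60 ≈ 3.5167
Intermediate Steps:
y = ⅓ ≈ 0.33333
o = -629/60 (o = (⅓ - 210)/(-1 + 21) = -629/3/20 = -629/3*1/20 = -629/60 ≈ -10.483)
o - p(q(-1, 1)) = -629/60 - (-13 - 1*1) = -629/60 - (-13 - 1) = -629/60 - 1*(-14) = -629/60 + 14 = 211/60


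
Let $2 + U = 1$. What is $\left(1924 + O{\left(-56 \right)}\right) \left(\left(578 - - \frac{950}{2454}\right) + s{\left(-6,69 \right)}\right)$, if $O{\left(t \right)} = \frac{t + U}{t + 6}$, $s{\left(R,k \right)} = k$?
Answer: $\frac{38230585204}{30675} \approx 1.2463 \cdot 10^{6}$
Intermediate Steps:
$U = -1$ ($U = -2 + 1 = -1$)
$O{\left(t \right)} = \frac{-1 + t}{6 + t}$ ($O{\left(t \right)} = \frac{t - 1}{t + 6} = \frac{-1 + t}{6 + t}$)
$\left(1924 + O{\left(-56 \right)}\right) \left(\left(578 - - \frac{950}{2454}\right) + s{\left(-6,69 \right)}\right) = \left(1924 + \frac{-1 - 56}{6 - 56}\right) \left(\left(578 - - \frac{950}{2454}\right) + 69\right) = \left(1924 + \frac{1}{-50} \left(-57\right)\right) \left(\left(578 - \left(-950\right) \frac{1}{2454}\right) + 69\right) = \left(1924 - - \frac{57}{50}\right) \left(\left(578 - - \frac{475}{1227}\right) + 69\right) = \left(1924 + \frac{57}{50}\right) \left(\left(578 + \frac{475}{1227}\right) + 69\right) = \frac{96257 \left(\frac{709681}{1227} + 69\right)}{50} = \frac{96257}{50} \cdot \frac{794344}{1227} = \frac{38230585204}{30675}$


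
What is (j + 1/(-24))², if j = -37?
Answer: 790321/576 ≈ 1372.1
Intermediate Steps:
(j + 1/(-24))² = (-37 + 1/(-24))² = (-37 - 1/24)² = (-889/24)² = 790321/576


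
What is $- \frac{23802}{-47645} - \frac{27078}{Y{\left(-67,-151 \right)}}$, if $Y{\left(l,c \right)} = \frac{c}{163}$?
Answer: $\frac{210294997632}{7194395} \approx 29230.0$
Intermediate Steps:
$Y{\left(l,c \right)} = \frac{c}{163}$ ($Y{\left(l,c \right)} = c \frac{1}{163} = \frac{c}{163}$)
$- \frac{23802}{-47645} - \frac{27078}{Y{\left(-67,-151 \right)}} = - \frac{23802}{-47645} - \frac{27078}{\frac{1}{163} \left(-151\right)} = \left(-23802\right) \left(- \frac{1}{47645}\right) - \frac{27078}{- \frac{151}{163}} = \frac{23802}{47645} - - \frac{4413714}{151} = \frac{23802}{47645} + \frac{4413714}{151} = \frac{210294997632}{7194395}$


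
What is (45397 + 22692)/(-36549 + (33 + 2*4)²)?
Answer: -68089/34868 ≈ -1.9528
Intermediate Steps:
(45397 + 22692)/(-36549 + (33 + 2*4)²) = 68089/(-36549 + (33 + 8)²) = 68089/(-36549 + 41²) = 68089/(-36549 + 1681) = 68089/(-34868) = 68089*(-1/34868) = -68089/34868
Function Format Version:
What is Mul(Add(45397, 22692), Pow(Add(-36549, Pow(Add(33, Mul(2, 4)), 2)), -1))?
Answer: Rational(-68089, 34868) ≈ -1.9528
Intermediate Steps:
Mul(Add(45397, 22692), Pow(Add(-36549, Pow(Add(33, Mul(2, 4)), 2)), -1)) = Mul(68089, Pow(Add(-36549, Pow(Add(33, 8), 2)), -1)) = Mul(68089, Pow(Add(-36549, Pow(41, 2)), -1)) = Mul(68089, Pow(Add(-36549, 1681), -1)) = Mul(68089, Pow(-34868, -1)) = Mul(68089, Rational(-1, 34868)) = Rational(-68089, 34868)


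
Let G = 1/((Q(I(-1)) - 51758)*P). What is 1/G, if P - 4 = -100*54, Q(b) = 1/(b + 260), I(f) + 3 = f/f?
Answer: 36027912974/129 ≈ 2.7929e+8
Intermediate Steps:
I(f) = -2 (I(f) = -3 + f/f = -3 + 1 = -2)
Q(b) = 1/(260 + b)
P = -5396 (P = 4 - 100*54 = 4 - 5400 = -5396)
G = 129/36027912974 (G = 1/(1/(260 - 2) - 51758*(-5396)) = -1/5396/(1/258 - 51758) = -1/5396/(-13353563/258) = -258/13353563*(-1/5396) = 129/36027912974 ≈ 3.5806e-9)
1/G = 1/(129/36027912974) = 36027912974/129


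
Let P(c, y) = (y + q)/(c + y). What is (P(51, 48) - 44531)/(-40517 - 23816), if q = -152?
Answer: 4408673/6368967 ≈ 0.69221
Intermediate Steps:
P(c, y) = (-152 + y)/(c + y) (P(c, y) = (y - 152)/(c + y) = (-152 + y)/(c + y))
(P(51, 48) - 44531)/(-40517 - 23816) = ((-152 + 48)/(51 + 48) - 44531)/(-40517 - 23816) = (-104/99 - 44531)/(-64333) = ((1/99)*(-104) - 44531)*(-1/64333) = (-104/99 - 44531)*(-1/64333) = -4408673/99*(-1/64333) = 4408673/6368967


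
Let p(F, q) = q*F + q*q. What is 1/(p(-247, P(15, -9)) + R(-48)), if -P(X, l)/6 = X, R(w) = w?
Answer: 1/30282 ≈ 3.3023e-5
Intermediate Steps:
P(X, l) = -6*X
p(F, q) = q**2 + F*q (p(F, q) = F*q + q**2 = q**2 + F*q)
1/(p(-247, P(15, -9)) + R(-48)) = 1/((-6*15)*(-247 - 6*15) - 48) = 1/(-90*(-247 - 90) - 48) = 1/(-90*(-337) - 48) = 1/(30330 - 48) = 1/30282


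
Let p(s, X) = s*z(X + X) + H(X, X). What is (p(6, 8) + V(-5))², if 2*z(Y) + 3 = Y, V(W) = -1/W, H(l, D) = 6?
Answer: 51076/25 ≈ 2043.0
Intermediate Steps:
z(Y) = -3/2 + Y/2
p(s, X) = 6 + s*(-3/2 + X) (p(s, X) = s*(-3/2 + (X + X)/2) + 6 = s*(-3/2 + (2*X)/2) + 6 = s*(-3/2 + X) + 6 = 6 + s*(-3/2 + X))
(p(6, 8) + V(-5))² = ((6 + (½)*6*(-3 + 2*8)) - 1/(-5))² = ((6 + (½)*6*(-3 + 16)) - 1*(-⅕))² = ((6 + (½)*6*13) + ⅕)² = ((6 + 39) + ⅕)² = (45 + ⅕)² = (226/5)² = 51076/25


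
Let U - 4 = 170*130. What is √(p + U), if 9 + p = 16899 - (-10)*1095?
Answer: 2*√12486 ≈ 223.48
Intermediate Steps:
p = 27840 (p = -9 + (16899 - (-10)*1095) = -9 + (16899 - 1*(-10950)) = -9 + (16899 + 10950) = -9 + 27849 = 27840)
U = 22104 (U = 4 + 170*130 = 4 + 22100 = 22104)
√(p + U) = √(27840 + 22104) = √49944 = 2*√12486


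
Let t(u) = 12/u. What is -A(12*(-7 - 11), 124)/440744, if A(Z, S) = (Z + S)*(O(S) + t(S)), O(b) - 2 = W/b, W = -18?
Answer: 2783/6831532 ≈ 0.00040738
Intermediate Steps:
O(b) = 2 - 18/b
A(Z, S) = (2 - 6/S)*(S + Z) (A(Z, S) = (Z + S)*((2 - 18/S) + 12/S) = (S + Z)*(2 - 6/S) = (2 - 6/S)*(S + Z))
-A(12*(-7 - 11), 124)/440744 = -(-6 + 2*124 + 2*(12*(-7 - 11)) - 6*12*(-7 - 11)/124)/440744 = -(-6 + 248 + 2*(12*(-18)) - 6*12*(-18)*1/124)*(1/440744) = -(-6 + 248 + 2*(-216) - 6*(-216)*1/124)*(1/440744) = -(-6 + 248 - 432 + 324/31)*(1/440744) = -1*(-5566/31)*(1/440744) = (5566/31)*(1/440744) = 2783/6831532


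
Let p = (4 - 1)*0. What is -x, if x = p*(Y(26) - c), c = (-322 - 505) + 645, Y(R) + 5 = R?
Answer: 0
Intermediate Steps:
Y(R) = -5 + R
p = 0 (p = 3*0 = 0)
c = -182 (c = -827 + 645 = -182)
x = 0 (x = 0*((-5 + 26) - 1*(-182)) = 0*(21 + 182) = 0*203 = 0)
-x = -1*0 = 0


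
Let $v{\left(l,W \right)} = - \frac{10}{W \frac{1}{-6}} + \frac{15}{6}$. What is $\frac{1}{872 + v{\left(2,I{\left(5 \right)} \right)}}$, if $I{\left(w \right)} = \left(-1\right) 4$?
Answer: $\frac{2}{1719} \approx 0.0011635$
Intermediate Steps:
$I{\left(w \right)} = -4$
$v{\left(l,W \right)} = \frac{5}{2} + \frac{60}{W}$ ($v{\left(l,W \right)} = - \frac{10}{W \left(- \frac{1}{6}\right)} + 15 \cdot \frac{1}{6} = - \frac{10}{\left(- \frac{1}{6}\right) W} + \frac{5}{2} = - 10 \left(- \frac{6}{W}\right) + \frac{5}{2} = \frac{60}{W} + \frac{5}{2} = \frac{5}{2} + \frac{60}{W}$)
$\frac{1}{872 + v{\left(2,I{\left(5 \right)} \right)}} = \frac{1}{872 + \left(\frac{5}{2} + \frac{60}{-4}\right)} = \frac{1}{872 + \left(\frac{5}{2} + 60 \left(- \frac{1}{4}\right)\right)} = \frac{1}{872 + \left(\frac{5}{2} - 15\right)} = \frac{1}{872 - \frac{25}{2}} = \frac{1}{\frac{1719}{2}} = \frac{2}{1719}$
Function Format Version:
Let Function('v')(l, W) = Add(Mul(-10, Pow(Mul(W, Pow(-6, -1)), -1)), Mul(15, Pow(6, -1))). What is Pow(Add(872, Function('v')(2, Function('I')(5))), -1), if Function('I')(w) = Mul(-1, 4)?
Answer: Rational(2, 1719) ≈ 0.0011635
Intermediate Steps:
Function('I')(w) = -4
Function('v')(l, W) = Add(Rational(5, 2), Mul(60, Pow(W, -1))) (Function('v')(l, W) = Add(Mul(-10, Pow(Mul(W, Rational(-1, 6)), -1)), Mul(15, Rational(1, 6))) = Add(Mul(-10, Pow(Mul(Rational(-1, 6), W), -1)), Rational(5, 2)) = Add(Mul(-10, Mul(-6, Pow(W, -1))), Rational(5, 2)) = Add(Mul(60, Pow(W, -1)), Rational(5, 2)) = Add(Rational(5, 2), Mul(60, Pow(W, -1))))
Pow(Add(872, Function('v')(2, Function('I')(5))), -1) = Pow(Add(872, Add(Rational(5, 2), Mul(60, Pow(-4, -1)))), -1) = Pow(Add(872, Add(Rational(5, 2), Mul(60, Rational(-1, 4)))), -1) = Pow(Add(872, Add(Rational(5, 2), -15)), -1) = Pow(Add(872, Rational(-25, 2)), -1) = Pow(Rational(1719, 2), -1) = Rational(2, 1719)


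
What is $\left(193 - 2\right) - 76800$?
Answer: $-76609$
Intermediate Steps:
$\left(193 - 2\right) - 76800 = 191 - 76800 = -76609$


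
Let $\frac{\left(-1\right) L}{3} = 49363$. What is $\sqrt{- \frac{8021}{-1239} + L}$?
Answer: $\frac{5 i \sqrt{9092983830}}{1239} \approx 384.81 i$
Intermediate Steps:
$L = -148089$ ($L = \left(-3\right) 49363 = -148089$)
$\sqrt{- \frac{8021}{-1239} + L} = \sqrt{- \frac{8021}{-1239} - 148089} = \sqrt{\left(-8021\right) \left(- \frac{1}{1239}\right) - 148089} = \sqrt{\frac{8021}{1239} - 148089} = \sqrt{- \frac{183474250}{1239}} = \frac{5 i \sqrt{9092983830}}{1239}$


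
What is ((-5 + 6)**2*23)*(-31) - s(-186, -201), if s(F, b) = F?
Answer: -527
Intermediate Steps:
((-5 + 6)**2*23)*(-31) - s(-186, -201) = ((-5 + 6)**2*23)*(-31) - 1*(-186) = (1**2*23)*(-31) + 186 = (1*23)*(-31) + 186 = 23*(-31) + 186 = -713 + 186 = -527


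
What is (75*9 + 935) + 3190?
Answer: 4800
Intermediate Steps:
(75*9 + 935) + 3190 = (675 + 935) + 3190 = 1610 + 3190 = 4800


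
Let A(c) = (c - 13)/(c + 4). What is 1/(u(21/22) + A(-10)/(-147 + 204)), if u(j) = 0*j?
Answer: 342/23 ≈ 14.870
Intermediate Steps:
A(c) = (-13 + c)/(4 + c)
u(j) = 0
1/(u(21/22) + A(-10)/(-147 + 204)) = 1/(0 + ((-13 - 10)/(4 - 10))/(-147 + 204)) = 1/(0 + (-23/(-6))/57) = 1/(0 - ⅙*(-23)*(1/57)) = 1/(0 + (23/6)*(1/57)) = 1/(0 + 23/342) = 1/(23/342) = 342/23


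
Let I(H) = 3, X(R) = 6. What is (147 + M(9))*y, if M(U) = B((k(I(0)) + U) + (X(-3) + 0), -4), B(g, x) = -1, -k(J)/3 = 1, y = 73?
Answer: 10658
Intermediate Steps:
k(J) = -3 (k(J) = -3*1 = -3)
M(U) = -1
(147 + M(9))*y = (147 - 1)*73 = 146*73 = 10658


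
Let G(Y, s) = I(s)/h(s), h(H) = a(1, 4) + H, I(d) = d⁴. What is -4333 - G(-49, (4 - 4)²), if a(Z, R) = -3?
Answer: -4333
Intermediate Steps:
h(H) = -3 + H
G(Y, s) = s⁴/(-3 + s)
-4333 - G(-49, (4 - 4)²) = -4333 - ((4 - 4)²)⁴/(-3 + (4 - 4)²) = -4333 - (0²)⁴/(-3 + 0²) = -4333 - 0⁴/(-3 + 0) = -4333 - 0/(-3) = -4333 - 0*(-1)/3 = -4333 - 1*0 = -4333 + 0 = -4333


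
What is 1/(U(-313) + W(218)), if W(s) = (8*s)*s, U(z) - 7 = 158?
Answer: 1/380357 ≈ 2.6291e-6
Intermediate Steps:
U(z) = 165 (U(z) = 7 + 158 = 165)
W(s) = 8*s²
1/(U(-313) + W(218)) = 1/(165 + 8*218²) = 1/(165 + 8*47524) = 1/(165 + 380192) = 1/380357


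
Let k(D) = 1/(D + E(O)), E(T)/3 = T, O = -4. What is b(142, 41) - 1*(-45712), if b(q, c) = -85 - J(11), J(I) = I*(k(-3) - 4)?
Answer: 685076/15 ≈ 45672.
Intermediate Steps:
E(T) = 3*T
k(D) = 1/(-12 + D) (k(D) = 1/(D + 3*(-4)) = 1/(D - 12) = 1/(-12 + D))
J(I) = -61*I/15 (J(I) = I*(1/(-12 - 3) - 4) = I*(1/(-15) - 4) = I*(-1/15 - 4) = I*(-61/15) = -61*I/15)
b(q, c) = -604/15 (b(q, c) = -85 - (-61)*11/15 = -85 - 1*(-671/15) = -85 + 671/15 = -604/15)
b(142, 41) - 1*(-45712) = -604/15 - 1*(-45712) = -604/15 + 45712 = 685076/15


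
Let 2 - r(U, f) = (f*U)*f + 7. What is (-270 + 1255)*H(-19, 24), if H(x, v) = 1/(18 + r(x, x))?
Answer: 985/6872 ≈ 0.14334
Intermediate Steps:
r(U, f) = -5 - U*f**2 (r(U, f) = 2 - ((f*U)*f + 7) = 2 - ((U*f)*f + 7) = 2 - (U*f**2 + 7) = 2 - (7 + U*f**2) = 2 + (-7 - U*f**2) = -5 - U*f**2)
H(x, v) = 1/(13 - x**3) (H(x, v) = 1/(18 + (-5 - x*x**2)) = 1/(18 + (-5 - x**3)) = 1/(13 - x**3))
(-270 + 1255)*H(-19, 24) = (-270 + 1255)*(-1/(-13 + (-19)**3)) = 985*(-1/(-13 - 6859)) = 985*(-1/(-6872)) = 985*(-1*(-1/6872)) = 985*(1/6872) = 985/6872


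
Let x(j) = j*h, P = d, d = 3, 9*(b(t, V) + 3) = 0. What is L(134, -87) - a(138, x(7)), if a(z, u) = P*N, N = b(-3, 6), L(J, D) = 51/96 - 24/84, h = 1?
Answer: 2071/224 ≈ 9.2455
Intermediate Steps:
b(t, V) = -3 (b(t, V) = -3 + (1/9)*0 = -3 + 0 = -3)
P = 3
L(J, D) = 55/224 (L(J, D) = 51*(1/96) - 24*1/84 = 17/32 - 2/7 = 55/224)
N = -3
x(j) = j (x(j) = j*1 = j)
a(z, u) = -9 (a(z, u) = 3*(-3) = -9)
L(134, -87) - a(138, x(7)) = 55/224 - 1*(-9) = 55/224 + 9 = 2071/224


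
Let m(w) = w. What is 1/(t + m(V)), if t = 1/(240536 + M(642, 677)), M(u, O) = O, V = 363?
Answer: 241213/87560320 ≈ 0.0027548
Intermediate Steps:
t = 1/241213 (t = 1/(240536 + 677) = 1/241213 ≈ 4.1457e-6)
1/(t + m(V)) = 1/(1/241213 + 363) = 1/(87560320/241213) = 241213/87560320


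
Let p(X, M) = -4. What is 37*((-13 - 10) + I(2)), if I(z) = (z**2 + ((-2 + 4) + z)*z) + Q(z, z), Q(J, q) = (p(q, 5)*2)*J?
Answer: -999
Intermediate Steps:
Q(J, q) = -8*J (Q(J, q) = (-4*2)*J = -8*J)
I(z) = z**2 - 8*z + z*(2 + z) (I(z) = (z**2 + ((-2 + 4) + z)*z) - 8*z = (z**2 + (2 + z)*z) - 8*z = (z**2 + z*(2 + z)) - 8*z = z**2 - 8*z + z*(2 + z))
37*((-13 - 10) + I(2)) = 37*((-13 - 10) + 2*2*(-3 + 2)) = 37*(-23 + 2*2*(-1)) = 37*(-23 - 4) = 37*(-27) = -999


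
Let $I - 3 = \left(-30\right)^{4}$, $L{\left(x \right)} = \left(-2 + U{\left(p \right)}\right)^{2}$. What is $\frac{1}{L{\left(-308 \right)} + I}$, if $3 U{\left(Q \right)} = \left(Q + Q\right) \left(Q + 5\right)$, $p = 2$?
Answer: $\frac{9}{7290511} \approx 1.2345 \cdot 10^{-6}$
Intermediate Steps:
$U{\left(Q \right)} = \frac{2 Q \left(5 + Q\right)}{3}$ ($U{\left(Q \right)} = \frac{\left(Q + Q\right) \left(Q + 5\right)}{3} = \frac{2 Q \left(5 + Q\right)}{3}$)
$L{\left(x \right)} = \frac{484}{9}$ ($L{\left(x \right)} = \left(-2 + \frac{2}{3} \cdot 2 \left(5 + 2\right)\right)^{2} = \left(-2 + \frac{2}{3} \cdot 2 \cdot 7\right)^{2} = \left(-2 + \frac{28}{3}\right)^{2} = \left(\frac{22}{3}\right)^{2} = \frac{484}{9}$)
$I = 810003$ ($I = 3 + \left(-30\right)^{4} = 3 + 810000 = 810003$)
$\frac{1}{L{\left(-308 \right)} + I} = \frac{1}{\frac{484}{9} + 810003} = \frac{1}{\frac{7290511}{9}} = \frac{9}{7290511}$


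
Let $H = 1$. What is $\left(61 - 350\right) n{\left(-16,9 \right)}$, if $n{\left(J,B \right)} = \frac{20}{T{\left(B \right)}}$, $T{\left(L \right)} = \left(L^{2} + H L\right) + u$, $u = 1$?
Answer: $- \frac{5780}{91} \approx -63.516$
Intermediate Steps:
$T{\left(L \right)} = 1 + L + L^{2}$ ($T{\left(L \right)} = \left(L^{2} + 1 L\right) + 1 = \left(L^{2} + L\right) + 1 = \left(L + L^{2}\right) + 1 = 1 + L + L^{2}$)
$n{\left(J,B \right)} = \frac{20}{1 + B + B^{2}}$
$\left(61 - 350\right) n{\left(-16,9 \right)} = \left(61 - 350\right) \frac{20}{1 + 9 + 9^{2}} = - 289 \frac{20}{1 + 9 + 81} = - 289 \cdot \frac{20}{91} = - 289 \cdot 20 \cdot \frac{1}{91} = \left(-289\right) \frac{20}{91} = - \frac{5780}{91}$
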